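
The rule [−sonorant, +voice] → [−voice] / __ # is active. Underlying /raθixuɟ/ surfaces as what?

The only segment in the rule's environment that also matches [−sonorant, +voice] is /ɟ/. Applying [−voice] turns the voiced palatal stop into /c/ (voiceless palatal stop), giving [raθixuc].

[raθixuc]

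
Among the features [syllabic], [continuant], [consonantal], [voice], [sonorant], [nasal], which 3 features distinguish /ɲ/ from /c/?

/ɲ/ (palatal nasal) and /c/ (voiceless palatal stop) agree on [−syllabic], [−continuant], [+consonantal]. They differ on [sonorant] (/ɲ/ [+], /c/ [−]), [voice] (/ɲ/ [+], /c/ [−]), [nasal] (/ɲ/ [+], /c/ [−]).

[sonorant], [voice], [nasal]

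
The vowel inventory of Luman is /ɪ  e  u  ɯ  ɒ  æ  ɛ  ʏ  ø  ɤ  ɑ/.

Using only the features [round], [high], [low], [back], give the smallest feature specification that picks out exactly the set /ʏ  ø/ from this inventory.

Every target segment is [−back], [+round]; each remaining inventory member fails at least one of these. Each conjunct is needed — [+round] alone would also admit /u, ɒ/; [−back] alone would also admit /ɪ, e, æ, ɛ/ — and no other single listed feature has exactly this extension, so two is the minimum.

[−back, +round]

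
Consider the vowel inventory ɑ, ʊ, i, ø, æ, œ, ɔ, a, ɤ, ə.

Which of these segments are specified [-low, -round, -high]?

Eliminate segments failing any feature: /ɑ, æ, a/ are [+low]; /ʊ, ø, œ, ɔ/ are [+round]; /i/ is [+high]. The remaining /ɤ, ə/ satisfy [-low], [-round], [-high].

ɤ, ə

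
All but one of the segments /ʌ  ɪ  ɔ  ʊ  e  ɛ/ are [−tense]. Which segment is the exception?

/e/ is the mid front unrounded tense vowel, which is [+tense]; the rest — /ɛ, ʊ, ɪ, ɔ, ʌ/ — are [−tense].

e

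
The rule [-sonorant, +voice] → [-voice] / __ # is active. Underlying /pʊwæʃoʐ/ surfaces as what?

[pʊwæʃoʂ]

Only the final segment /ʐ/ is both word-final and matches the structural description. It is a voiced retroflex fricative, so [-sonorant, +voice] holds; changing it to [-voice] with all other features held fixed yields /ʂ/ (voiceless retroflex fricative). No other segment meets both the structural description and the environment, so the output is [pʊwæʃoʂ].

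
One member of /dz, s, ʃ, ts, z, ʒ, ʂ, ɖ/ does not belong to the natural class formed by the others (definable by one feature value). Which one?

ɖ

/z, dz, ʒ, ʃ, ts, s, ʂ/ are all [+strident], but /ɖ/ (voiced retroflex stop) is [-strident]. No other single segment can be removed to leave a set sharing one feature value that the removed segment lacks, so /ɖ/ is the odd one out.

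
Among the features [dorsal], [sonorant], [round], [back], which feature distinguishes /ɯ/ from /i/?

[back]

/ɯ/ (high back unrounded vowel) and /i/ (high front unrounded tense vowel) agree on [+dorsal], [+sonorant], [−round]. They differ on [back] (/ɯ/ [+], /i/ [−]).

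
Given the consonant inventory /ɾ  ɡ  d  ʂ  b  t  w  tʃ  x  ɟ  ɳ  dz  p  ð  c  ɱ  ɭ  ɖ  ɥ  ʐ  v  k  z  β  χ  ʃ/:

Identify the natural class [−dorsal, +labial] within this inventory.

Checking each segment against [−dorsal], [+labial]: /b/ (voiced bilabial stop), /p/ (voiceless bilabial stop), /ɱ/ (labiodental nasal), /v/ (voiced labiodental fricative), /β/ (voiced bilabial fricative) satisfy every feature; every other segment in the inventory fails at least one.

b, p, ɱ, v, β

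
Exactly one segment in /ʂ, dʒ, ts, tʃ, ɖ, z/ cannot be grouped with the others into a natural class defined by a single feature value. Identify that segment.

ɖ

/tʃ, ʂ, dʒ, z, ts/ are all [+strident], but /ɖ/ (voiced retroflex stop) is [-strident]. No other single segment can be removed to leave a set sharing one feature value that the removed segment lacks, so /ɖ/ is the odd one out.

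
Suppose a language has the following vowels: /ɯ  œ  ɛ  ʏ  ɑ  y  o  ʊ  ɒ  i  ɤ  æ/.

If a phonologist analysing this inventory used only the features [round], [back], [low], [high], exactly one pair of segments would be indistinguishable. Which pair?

y, ʏ

On the given features, /y/ and /ʏ/ have an identical profile: [+round], [-back], [-low], [+high]. No other two segments in the inventory coincide on all 4 features. (They do differ in [tense], which is not among the given features.)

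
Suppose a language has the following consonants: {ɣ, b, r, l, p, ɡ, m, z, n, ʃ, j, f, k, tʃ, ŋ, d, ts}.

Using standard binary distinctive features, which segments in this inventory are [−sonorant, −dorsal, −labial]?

Eliminate segments failing any feature: /ɣ, ɡ, k/ are [+dorsal]; /b, p, f/ are [+labial]; /r, l, m, n, j, ŋ/ are [+sonorant]. The remaining /z, ʃ, tʃ, d, ts/ satisfy [−sonorant], [−dorsal], [−labial].

z, ʃ, tʃ, d, ts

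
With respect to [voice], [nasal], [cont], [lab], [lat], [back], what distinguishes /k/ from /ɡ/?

[voice]

The two segments share [-nasal], [-continuant], [-labial], [-lateral], [+back]. The only feature from the list on which they differ: /k/ is [-voice] while /ɡ/ is [+voice].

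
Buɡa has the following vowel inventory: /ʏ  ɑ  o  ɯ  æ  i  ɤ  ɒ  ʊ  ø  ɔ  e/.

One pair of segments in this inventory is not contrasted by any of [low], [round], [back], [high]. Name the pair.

Both /ɔ/ and /o/ are [-low], [+round], [+back], [-high]. Since the list omits [tense] — which does distinguish the mid back rounded lax vowel from the mid back rounded tense vowel — this pair collapses; all other pairs remain distinct.

ɔ, o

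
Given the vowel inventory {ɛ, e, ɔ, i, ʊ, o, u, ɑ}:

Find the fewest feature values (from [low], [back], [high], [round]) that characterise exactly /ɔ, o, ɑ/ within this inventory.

/ɔ, o, ɑ/ are all [-high], [+back], and no other segment in the inventory matches both values. Dropping any one of them over-generates: [+back] alone would also admit /ʊ, u/; [-high] alone would also admit /ɛ, e/. No other single listed feature picks out exactly this set either, so fewer than two features will not do.

[-high, +back]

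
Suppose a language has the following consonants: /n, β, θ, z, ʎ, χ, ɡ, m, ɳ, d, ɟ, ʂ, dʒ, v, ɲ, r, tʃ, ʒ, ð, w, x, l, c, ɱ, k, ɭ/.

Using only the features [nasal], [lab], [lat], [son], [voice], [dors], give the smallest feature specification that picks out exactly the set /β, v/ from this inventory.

[−son, +lab]

/β, v/ are all [−sonorant], [+labial], and no other segment in the inventory matches both values. Dropping any one of them over-generates: [+labial] alone would also admit /m, w, ɱ/; [−sonorant] alone would also admit /θ, z, χ, ɡ, …/. No other single listed feature picks out exactly this set either, so fewer than two features will not do.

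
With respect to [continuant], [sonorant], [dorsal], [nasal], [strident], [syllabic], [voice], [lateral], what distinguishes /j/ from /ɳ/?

[nasal], [continuant], [dorsal]

/j/ is the palatal glide and /ɳ/ is the retroflex nasal. Both are [+sonorant], [-strident], [-syllabic], [+voice], [-lateral]. /j/ is [-nasal] while /ɳ/ is [+nasal]; /j/ is [+continuant] while /ɳ/ is [-continuant]; /j/ is [+dorsal] while /ɳ/ is [-dorsal], so the distinguishing features are [nasal], [continuant], [dorsal].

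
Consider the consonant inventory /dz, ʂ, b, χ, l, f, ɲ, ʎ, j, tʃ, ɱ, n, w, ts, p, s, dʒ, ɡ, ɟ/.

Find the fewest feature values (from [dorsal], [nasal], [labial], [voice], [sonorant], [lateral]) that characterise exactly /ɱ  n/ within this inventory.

Every target segment is [+nasal], [-dorsal]; each remaining inventory member fails at least one of these. Each conjunct is needed — [-dorsal] alone would also admit /dz, ʂ, b, l, …/; [+nasal] alone would also admit /ɲ/ — and no other single listed feature has exactly this extension, so two is the minimum.

[+nasal, -dorsal]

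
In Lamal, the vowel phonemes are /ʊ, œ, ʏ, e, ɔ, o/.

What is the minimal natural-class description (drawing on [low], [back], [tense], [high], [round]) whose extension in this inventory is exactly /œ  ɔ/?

/œ, ɔ/ are all [−high], [−tense], and no other segment in the inventory matches both values. Dropping any one of them over-generates: [−tense] alone would also admit /ʊ, ʏ/; [−high] alone would also admit /e, o/. No other single listed feature picks out exactly this set either, so fewer than two features will not do.

[−high, −tense]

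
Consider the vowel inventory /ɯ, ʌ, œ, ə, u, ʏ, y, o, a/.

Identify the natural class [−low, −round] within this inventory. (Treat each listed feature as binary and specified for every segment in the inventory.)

Eliminate segments failing any feature: /œ, u, ʏ, y, o/ are [+round]; /a/ is [+low]. The remaining /ɯ, ʌ, ə/ satisfy [−low], [−round].

ɯ, ʌ, ə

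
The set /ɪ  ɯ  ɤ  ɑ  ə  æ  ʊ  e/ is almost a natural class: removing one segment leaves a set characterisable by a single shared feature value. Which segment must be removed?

ʊ

/ɑ, ɪ, ɤ, e, ə, ɯ, æ/ are all [−round], but /ʊ/ (high back rounded lax vowel) is [+round]. No other single segment can be removed to leave a set sharing one feature value that the removed segment lacks, so /ʊ/ is the odd one out.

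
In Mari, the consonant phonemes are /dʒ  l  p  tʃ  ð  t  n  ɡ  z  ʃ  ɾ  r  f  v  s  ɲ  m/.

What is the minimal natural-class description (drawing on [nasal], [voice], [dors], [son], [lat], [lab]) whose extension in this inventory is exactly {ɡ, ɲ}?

[+dors]

The target set is precisely the extension of [+dorsal] in this inventory.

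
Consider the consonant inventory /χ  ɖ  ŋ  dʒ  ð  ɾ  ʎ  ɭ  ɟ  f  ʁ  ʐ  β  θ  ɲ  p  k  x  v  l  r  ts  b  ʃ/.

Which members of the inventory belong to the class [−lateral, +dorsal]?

Eliminate segments failing any feature: /ɖ, dʒ, ð, ɾ, f, ʐ, β, θ, p, v, r, ts, b, ʃ/ are [−dorsal]; /ʎ, ɭ, l/ are [+lateral]. The remaining /χ, ŋ, ɟ, ʁ, ɲ, k, x/ satisfy [−lateral], [+dorsal].

χ, ŋ, ɟ, ʁ, ɲ, k, x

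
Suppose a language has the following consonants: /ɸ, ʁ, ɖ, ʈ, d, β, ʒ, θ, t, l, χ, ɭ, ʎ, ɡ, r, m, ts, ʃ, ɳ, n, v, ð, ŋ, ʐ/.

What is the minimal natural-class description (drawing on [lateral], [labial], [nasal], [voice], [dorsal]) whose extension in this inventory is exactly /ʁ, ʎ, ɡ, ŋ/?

Every target segment is [+voice], [+dorsal]; each remaining inventory member fails at least one of these. Each conjunct is needed — [+dorsal] alone would also admit /χ/; [+voice] alone would also admit /ɖ, d, β, ʒ, …/ — and no other single listed feature has exactly this extension, so two is the minimum.

[+voice, +dorsal]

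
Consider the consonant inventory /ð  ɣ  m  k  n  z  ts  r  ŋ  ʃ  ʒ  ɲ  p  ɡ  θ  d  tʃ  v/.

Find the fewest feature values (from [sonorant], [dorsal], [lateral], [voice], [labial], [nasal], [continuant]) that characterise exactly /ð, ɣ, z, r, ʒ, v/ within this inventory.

[+voice, +continuant]

Every target segment is [+voice], [+continuant]; each remaining inventory member fails at least one of these. Each conjunct is needed — [+continuant] alone would also admit /ʃ, θ/; [+voice] alone would also admit /m, n, ŋ, ɲ, …/ — and no other single listed feature has exactly this extension, so two is the minimum.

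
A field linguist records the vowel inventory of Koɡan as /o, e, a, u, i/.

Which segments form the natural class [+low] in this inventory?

The feature [low] marks segments produced with the tongue body lowered. In this inventory /a/ has that property, so it is [+low]; /o, e, u, i/ are [−low].

a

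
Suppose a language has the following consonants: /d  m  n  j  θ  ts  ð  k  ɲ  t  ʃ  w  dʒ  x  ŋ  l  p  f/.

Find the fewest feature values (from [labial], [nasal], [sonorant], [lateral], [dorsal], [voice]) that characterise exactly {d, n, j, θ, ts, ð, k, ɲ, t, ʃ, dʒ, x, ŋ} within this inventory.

/d, n, j, θ, ts, ð, k, ɲ, t, ʃ, dʒ, x, ŋ/ are all [−lateral], [−labial], and no other segment in the inventory matches both values. Dropping any one of them over-generates: [−labial] alone would also admit /l/; [−lateral] alone would also admit /m, w, p, f/. No other single listed feature picks out exactly this set either, so fewer than two features will not do.

[−lateral, −labial]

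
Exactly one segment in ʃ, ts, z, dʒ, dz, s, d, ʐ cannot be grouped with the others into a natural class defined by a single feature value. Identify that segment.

d

/ʃ, s, dʒ, z, ts, ʐ, dz/ are all [+strident], but /d/ (voiced alveolar stop) is [-strident]. No other single segment can be removed to leave a set sharing one feature value that the removed segment lacks, so /d/ is the odd one out.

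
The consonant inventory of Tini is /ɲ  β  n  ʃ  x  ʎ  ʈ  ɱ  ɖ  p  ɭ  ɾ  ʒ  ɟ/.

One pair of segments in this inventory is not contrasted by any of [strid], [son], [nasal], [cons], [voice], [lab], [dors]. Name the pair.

ɭ, ɾ

On the given features, /ɭ/ and /ɾ/ have an identical profile: [-strident], [+sonorant], [-nasal], [+consonantal], [+voice], [-labial], [-dorsal]. No other two segments in the inventory coincide on all 7 features. (They do differ in [lateral] and [anterior], which are not among the given features.)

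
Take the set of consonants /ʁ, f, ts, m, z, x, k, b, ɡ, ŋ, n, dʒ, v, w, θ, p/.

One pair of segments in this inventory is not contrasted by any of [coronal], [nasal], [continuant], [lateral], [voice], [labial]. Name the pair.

v, w

/v/ (voiced labiodental fricative) and /w/ (labial-velar glide) are both [−coronal], [−nasal], [+continuant], [−lateral], [+voice], [+labial], so none of the listed features separates them. (They do differ in [sonorant], [round] and [dorsal], which are not among the given features.) Every other pair in the inventory differs on at least one listed feature.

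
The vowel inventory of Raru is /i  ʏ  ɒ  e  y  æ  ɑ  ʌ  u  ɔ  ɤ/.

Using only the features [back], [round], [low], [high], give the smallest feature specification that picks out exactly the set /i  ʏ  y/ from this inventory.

The class [+high], [-back] has exactly /i, ʏ, y/ as its extension in this inventory. No smaller conjunction from the listed features achieves this: [-back] alone would also admit /e, æ/; [+high] alone would also admit /u/; and checking the remaining single features turns up none with this extension.

[+high, -back]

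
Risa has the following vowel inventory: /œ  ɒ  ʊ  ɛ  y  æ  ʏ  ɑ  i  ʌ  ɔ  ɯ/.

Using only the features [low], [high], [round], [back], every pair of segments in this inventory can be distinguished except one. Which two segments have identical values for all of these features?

y, ʏ

/y/ (high front rounded tense vowel) and /ʏ/ (high front rounded lax vowel) are both [−low], [+high], [+round], [−back], so none of the listed features separates them. (They do differ in [tense], which is not among the given features.) Every other pair in the inventory differs on at least one listed feature.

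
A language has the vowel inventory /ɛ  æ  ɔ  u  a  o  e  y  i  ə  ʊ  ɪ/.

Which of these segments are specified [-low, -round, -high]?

Checking each segment against [-low], [-round], [-high]: /ɛ/ (mid front unrounded lax vowel), /e/ (mid front unrounded tense vowel), /ə/ (mid central vowel (schwa)) satisfy every feature; every other segment in the inventory fails at least one.

ɛ, e, ə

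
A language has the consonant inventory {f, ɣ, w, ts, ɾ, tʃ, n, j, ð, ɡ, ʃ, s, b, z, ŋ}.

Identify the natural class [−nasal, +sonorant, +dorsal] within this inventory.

w, j

Eliminate segments failing any feature: /f, ɣ, ts, tʃ, ð, ɡ, ʃ, s, b, z/ are [−sonorant]; /ɾ/ is [−dorsal]; /n, ŋ/ are [+nasal]. The remaining /w, j/ satisfy [−nasal], [+sonorant], [+dorsal].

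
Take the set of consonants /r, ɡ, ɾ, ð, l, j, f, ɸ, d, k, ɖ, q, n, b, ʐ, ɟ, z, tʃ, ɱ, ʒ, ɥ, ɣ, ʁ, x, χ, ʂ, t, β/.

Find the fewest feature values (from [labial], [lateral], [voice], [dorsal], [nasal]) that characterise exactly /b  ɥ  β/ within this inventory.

Every target segment is [+voice], [−nasal], [+labial]; each remaining inventory member fails at least one of these. Each conjunct is needed — [−nasal, +labial] alone would also admit /f, ɸ/; [+voice, +labial] alone would also admit /ɱ/; [+voice, −nasal] alone would also admit /r, ɡ, ɾ, ð, …/ — and no other combination of two listed features has exactly this extension, so three is the minimum.

[+voice, −nasal, +labial]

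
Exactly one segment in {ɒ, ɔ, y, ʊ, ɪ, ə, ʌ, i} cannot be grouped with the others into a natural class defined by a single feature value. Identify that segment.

ɒ

/ɔ, i, ʌ, y, ʊ, ə, ɪ/ are all [−low], but /ɒ/ (low back rounded vowel) is [+low]. No other single segment can be removed to leave a set sharing one feature value that the removed segment lacks, so /ɒ/ is the odd one out.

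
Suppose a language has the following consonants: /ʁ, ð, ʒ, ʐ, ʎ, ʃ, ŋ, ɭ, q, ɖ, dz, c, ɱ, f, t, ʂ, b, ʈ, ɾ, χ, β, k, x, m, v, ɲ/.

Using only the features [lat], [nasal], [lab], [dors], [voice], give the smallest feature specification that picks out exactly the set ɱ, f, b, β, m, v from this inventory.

Every target segment is [+labial] and no other inventory member is, so one feature is enough.

[+lab]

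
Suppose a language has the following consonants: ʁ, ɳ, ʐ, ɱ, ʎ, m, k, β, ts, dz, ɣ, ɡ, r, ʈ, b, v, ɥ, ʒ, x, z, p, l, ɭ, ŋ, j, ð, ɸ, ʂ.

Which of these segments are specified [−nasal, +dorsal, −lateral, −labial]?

First, the [−nasal] segments are /ʁ, ʐ, ʎ, k, β, ts, dz, ɣ, ɡ, r, ʈ, b, v, ɥ, ʒ, x, z, p, l, ɭ, j, ð, ɸ, ʂ/.
Within that set, [+dorsal] gives /ʁ, ʎ, k, ɣ, ɡ, ɥ, x, j/.
Among these, [−lateral] gives /ʁ, k, ɣ, ɡ, ɥ, x, j/.
Among these, [−labial] leaves /ʁ, k, ɣ, ɡ, x, j/.

ʁ, k, ɣ, ɡ, x, j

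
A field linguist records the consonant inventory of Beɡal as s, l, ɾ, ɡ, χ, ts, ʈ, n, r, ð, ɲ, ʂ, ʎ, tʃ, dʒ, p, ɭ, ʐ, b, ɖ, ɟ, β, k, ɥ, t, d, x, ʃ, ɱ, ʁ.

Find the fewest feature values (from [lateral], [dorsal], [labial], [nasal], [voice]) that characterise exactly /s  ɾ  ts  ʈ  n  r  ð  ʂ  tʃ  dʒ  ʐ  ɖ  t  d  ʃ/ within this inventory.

[−lateral, −labial, −dorsal]

/s, ɾ, ts, ʈ, n, r, ð, ʂ, tʃ, dʒ, ʐ, ɖ, t, d, ʃ/ are all [−lateral], [−labial], [−dorsal], and no other segment in the inventory matches all three values. Dropping any one of them over-generates: [−labial, −dorsal] alone would also admit /l, ɭ/; [−lateral, −dorsal] alone would also admit /p, b, β, ɱ/; [−lateral, −labial] alone would also admit /ɡ, χ, ɲ, ɟ, …/. No other combination of two listed features picks out exactly this set either, so fewer than three features will not do.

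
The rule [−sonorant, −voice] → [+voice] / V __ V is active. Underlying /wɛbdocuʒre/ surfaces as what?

The only segment in the rule's environment that also matches [−sonorant, −voice] is /c/. Applying [+voice] turns the voiceless palatal stop into /ɟ/ (voiced palatal stop), giving [wɛbdoɟuʒre].

[wɛbdoɟuʒre]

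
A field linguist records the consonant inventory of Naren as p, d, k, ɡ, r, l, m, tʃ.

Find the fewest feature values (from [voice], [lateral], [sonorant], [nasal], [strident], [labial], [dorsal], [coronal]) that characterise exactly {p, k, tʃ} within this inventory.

Every target segment is [−voice] and no other inventory member is, so one feature is enough.

[−voice]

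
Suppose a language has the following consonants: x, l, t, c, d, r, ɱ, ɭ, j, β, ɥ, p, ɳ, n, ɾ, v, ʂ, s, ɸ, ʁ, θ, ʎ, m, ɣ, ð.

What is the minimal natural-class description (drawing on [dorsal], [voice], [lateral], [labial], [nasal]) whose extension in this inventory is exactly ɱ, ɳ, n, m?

[+nasal]

/ɱ, ɳ, n, m/ are exactly the [+nasal] segments in the inventory, so a single feature suffices.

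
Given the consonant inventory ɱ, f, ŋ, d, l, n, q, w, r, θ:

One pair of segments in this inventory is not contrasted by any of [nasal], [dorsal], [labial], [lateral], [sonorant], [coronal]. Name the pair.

On the given features, /d/ and /θ/ have an identical profile: [−nasal], [−dorsal], [−labial], [−lateral], [−sonorant], [+coronal]. No other two segments in the inventory coincide on all 6 features. (They do differ in [voice], [continuant] and [distributed], which are not among the given features.)

d, θ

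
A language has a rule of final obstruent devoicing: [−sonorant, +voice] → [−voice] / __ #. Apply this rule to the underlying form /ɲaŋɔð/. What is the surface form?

[ɲaŋɔθ]

/ð/ satisfies [−sonorant, +voice] and sits in __ #. The [−voice] counterpart of the voiced dental fricative is /θ/. Other segments in /ɲaŋɔð/ either fail the structural description or are not in the environment, so the surface form is [ɲaŋɔθ].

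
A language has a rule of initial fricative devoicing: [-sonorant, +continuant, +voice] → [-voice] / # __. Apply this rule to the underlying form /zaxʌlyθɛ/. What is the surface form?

[saxʌlyθɛ]

/z/ satisfies [-sonorant, +continuant, +voice] and sits in # __. The [-voice] counterpart of the voiced alveolar fricative is /s/. Other segments in /zaxʌlyθɛ/ either fail the structural description or are not in the environment, so the surface form is [saxʌlyθɛ].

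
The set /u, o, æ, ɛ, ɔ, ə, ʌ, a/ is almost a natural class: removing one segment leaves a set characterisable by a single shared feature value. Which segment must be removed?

u

[high] groups all but one: /ə, ɔ, ʌ, a, o, æ, ɛ/ share [−high] while /u/ (high back rounded tense vowel) alone is [+high]. Removing any other segment would not leave a single-feature class that excludes it.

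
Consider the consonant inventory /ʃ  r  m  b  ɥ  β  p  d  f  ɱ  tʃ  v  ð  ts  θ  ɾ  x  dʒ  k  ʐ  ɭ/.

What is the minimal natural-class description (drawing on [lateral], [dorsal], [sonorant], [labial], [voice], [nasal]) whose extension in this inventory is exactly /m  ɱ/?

[+nasal]

The target set is precisely the extension of [+nasal] in this inventory.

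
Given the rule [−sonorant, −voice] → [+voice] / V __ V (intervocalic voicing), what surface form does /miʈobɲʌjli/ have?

Only /ʈ/ occurs between two vowels (/i/ __ /o/) and matches the structural description. It is a voiceless retroflex stop, so [−sonorant, −voice] holds; changing it to [+voice] with all other features held fixed yields /ɖ/ (voiced retroflex stop). No other segment meets both the structural description and the environment, so the output is [miɖobɲʌjli].

[miɖobɲʌjli]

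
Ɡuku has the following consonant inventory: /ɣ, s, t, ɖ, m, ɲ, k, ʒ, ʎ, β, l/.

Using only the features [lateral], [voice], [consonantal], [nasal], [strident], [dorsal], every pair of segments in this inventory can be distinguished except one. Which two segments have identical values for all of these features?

On the given features, /ɖ/ and /β/ have an identical profile: [−lateral], [+voice], [+consonantal], [−nasal], [−strident], [−dorsal]. No other two segments in the inventory coincide on all 6 features. (They do differ in [continuant], [labial] and [coronal], which are not among the given features.)

ɖ, β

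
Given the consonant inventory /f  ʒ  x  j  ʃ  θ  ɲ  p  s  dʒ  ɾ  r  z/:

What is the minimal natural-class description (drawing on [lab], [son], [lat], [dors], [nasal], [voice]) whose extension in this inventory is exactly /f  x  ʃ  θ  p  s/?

[-voice]

Every target segment is [-voice] and no other inventory member is, so one feature is enough.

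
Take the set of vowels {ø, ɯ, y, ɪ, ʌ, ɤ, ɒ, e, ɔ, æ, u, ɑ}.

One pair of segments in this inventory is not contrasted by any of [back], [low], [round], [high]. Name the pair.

Both /ɤ/ and /ʌ/ are [+back], [-low], [-round], [-high]. Since the list omits [tense] — which does distinguish the mid back unrounded tense vowel from the mid back unrounded lax vowel — this pair collapses; all other pairs remain distinct.

ɤ, ʌ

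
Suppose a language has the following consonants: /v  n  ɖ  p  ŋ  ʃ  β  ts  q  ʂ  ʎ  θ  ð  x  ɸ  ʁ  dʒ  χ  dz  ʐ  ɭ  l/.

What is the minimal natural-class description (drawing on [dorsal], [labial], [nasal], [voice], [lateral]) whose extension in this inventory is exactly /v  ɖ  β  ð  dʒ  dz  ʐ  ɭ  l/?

[+voice, -nasal, -dorsal]

The class [+voice], [-nasal], [-dorsal] has exactly /v, ɖ, β, ð, dʒ, dz, ʐ, ɭ, l/ as its extension in this inventory. No smaller conjunction from the listed features achieves this: [-nasal, -dorsal] alone would also admit /p, ʃ, ts, ʂ, …/; [+voice, -dorsal] alone would also admit /n/; [+voice, -nasal] alone would also admit /ʎ, ʁ/; and checking the remaining two-feature bundles turns up none with this extension.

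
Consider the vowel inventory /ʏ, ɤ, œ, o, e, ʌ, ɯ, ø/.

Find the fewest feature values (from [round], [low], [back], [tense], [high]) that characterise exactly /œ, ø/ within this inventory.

The class [-high], [-back], [+round] has exactly /œ, ø/ as its extension in this inventory. No smaller conjunction from the listed features achieves this: [-back, +round] alone would also admit /ʏ/; [-high, +round] alone would also admit /o/; [-high, -back] alone would also admit /e/; and checking the remaining two-feature bundles turns up none with this extension.

[-high, -back, +round]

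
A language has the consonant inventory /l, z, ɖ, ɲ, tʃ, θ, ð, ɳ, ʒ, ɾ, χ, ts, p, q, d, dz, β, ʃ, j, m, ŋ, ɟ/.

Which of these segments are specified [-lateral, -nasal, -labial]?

Checking each segment against [-lateral], [-nasal], [-labial]: /z/ (voiced alveolar fricative), /ɖ/ (voiced retroflex stop), /tʃ/ (voiceless postalveolar affricate), /θ/ (voiceless dental fricative), /ð/ (voiced dental fricative), /ʒ/ (voiced postalveolar fricative), among others, satisfy every feature; every other segment in the inventory fails at least one.

z, ɖ, tʃ, θ, ð, ʒ, ɾ, χ, ts, q, d, dz, ʃ, j, ɟ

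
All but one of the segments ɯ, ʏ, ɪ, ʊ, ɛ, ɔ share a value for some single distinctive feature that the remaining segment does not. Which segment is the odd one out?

The remaining segments after removing /ɯ/ share [-tense]; /ɯ/ (high back unrounded vowel) is [+tense]. For every other candidate removal, the leftover set fails to share any single feature value that the removed segment lacks.

ɯ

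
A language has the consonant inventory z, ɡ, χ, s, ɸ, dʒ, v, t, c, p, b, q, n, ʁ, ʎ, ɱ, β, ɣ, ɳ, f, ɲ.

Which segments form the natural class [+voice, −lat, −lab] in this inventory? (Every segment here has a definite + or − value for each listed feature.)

z, ɡ, dʒ, n, ʁ, ɣ, ɳ, ɲ

Checking each segment against [+voice], [−lateral], [−labial]: /z/ (voiced alveolar fricative), /ɡ/ (voiced velar stop), /dʒ/ (voiced postalveolar affricate), /n/ (alveolar nasal), /ʁ/ (voiced uvular fricative), /ɣ/ (voiced velar fricative), among others, satisfy every feature; every other segment in the inventory fails at least one.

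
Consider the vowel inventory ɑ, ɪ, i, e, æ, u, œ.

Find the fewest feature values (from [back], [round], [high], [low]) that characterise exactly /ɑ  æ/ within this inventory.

[+low]

Every target segment is [+low] and no other inventory member is, so one feature is enough.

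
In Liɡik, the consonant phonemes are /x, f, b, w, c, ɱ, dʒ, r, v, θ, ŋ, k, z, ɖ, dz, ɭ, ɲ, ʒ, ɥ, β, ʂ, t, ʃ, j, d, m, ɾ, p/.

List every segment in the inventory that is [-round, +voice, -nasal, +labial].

b, v, β

First, the [-round] segments are /x, f, b, c, ɱ, dʒ, r, v, θ, ŋ, k, z, ɖ, dz, ɭ, ɲ, ʒ, β, ʂ, t, ʃ, j, d, m, ɾ, p/.
Intersecting with [+voice] gives /b, ɱ, dʒ, r, v, ŋ, z, ɖ, dz, ɭ, ɲ, ʒ, β, j, d, m, ɾ/.
Intersecting with [-nasal] gives /b, dʒ, r, v, z, ɖ, dz, ɭ, ʒ, β, j, d, ɾ/.
Intersecting with [+labial] leaves /b, v, β/.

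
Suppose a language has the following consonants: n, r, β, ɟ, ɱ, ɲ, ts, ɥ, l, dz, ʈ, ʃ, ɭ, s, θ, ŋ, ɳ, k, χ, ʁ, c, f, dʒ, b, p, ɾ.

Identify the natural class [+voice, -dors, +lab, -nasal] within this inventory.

β, b

First, the [+voice] segments are /n, r, β, ɟ, ɱ, ɲ, ɥ, l, dz, ɭ, ŋ, ɳ, ʁ, dʒ, b, ɾ/.
Within that set, [-dorsal] gives /n, r, β, ɱ, l, dz, ɭ, ɳ, dʒ, b, ɾ/.
Within that set, [+labial] gives /β, ɱ, b/.
Among these, [-nasal] leaves /β, b/.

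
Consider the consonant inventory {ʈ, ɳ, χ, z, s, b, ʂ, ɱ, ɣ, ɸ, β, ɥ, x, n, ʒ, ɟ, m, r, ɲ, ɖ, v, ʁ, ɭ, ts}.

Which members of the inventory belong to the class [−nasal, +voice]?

Checking each segment against [−nasal], [+voice]: /z/ (voiced alveolar fricative), /b/ (voiced bilabial stop), /ɣ/ (voiced velar fricative), /β/ (voiced bilabial fricative), /ɥ/ (labial-palatal glide), /ʒ/ (voiced postalveolar fricative), among others, satisfy every feature; every other segment in the inventory fails at least one.

z, b, ɣ, β, ɥ, ʒ, ɟ, r, ɖ, v, ʁ, ɭ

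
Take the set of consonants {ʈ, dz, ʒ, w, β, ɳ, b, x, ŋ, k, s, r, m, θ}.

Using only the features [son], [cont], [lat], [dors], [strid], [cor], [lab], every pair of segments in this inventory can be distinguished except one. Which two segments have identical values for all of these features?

s, ʒ

/s/ (voiceless alveolar fricative) and /ʒ/ (voiced postalveolar fricative) are both [-sonorant], [+continuant], [-lateral], [-dorsal], [+strident], [+coronal], [-labial], so none of the listed features separates them. (They do differ in [voice], [anterior] and [distributed], which are not among the given features.) Every other pair in the inventory differs on at least one listed feature.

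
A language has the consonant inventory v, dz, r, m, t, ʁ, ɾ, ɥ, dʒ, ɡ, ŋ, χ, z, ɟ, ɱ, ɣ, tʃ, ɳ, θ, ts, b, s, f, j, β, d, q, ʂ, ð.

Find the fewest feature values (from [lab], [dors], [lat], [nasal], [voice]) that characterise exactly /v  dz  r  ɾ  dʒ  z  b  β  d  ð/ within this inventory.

The class [+voice], [−nasal], [−dorsal] has exactly /v, dz, r, ɾ, dʒ, z, b, β, d, ð/ as its extension in this inventory. No smaller conjunction from the listed features achieves this: [−nasal, −dorsal] alone would also admit /t, tʃ, θ, ts, …/; [+voice, −dorsal] alone would also admit /m, ɱ, ɳ/; [+voice, −nasal] alone would also admit /ʁ, ɥ, ɡ, ɟ, …/; and checking the remaining two-feature bundles turns up none with this extension.

[+voice, −nasal, −dors]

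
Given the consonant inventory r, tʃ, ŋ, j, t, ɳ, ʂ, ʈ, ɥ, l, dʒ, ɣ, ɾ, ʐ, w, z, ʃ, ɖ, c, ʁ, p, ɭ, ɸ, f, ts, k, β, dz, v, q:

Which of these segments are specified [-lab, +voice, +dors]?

Eliminate segments failing any feature: /r, ɳ, l, dʒ, ɾ, ʐ, z, ɖ, ɭ, dz/ are [-dorsal]; /tʃ, t, ʂ, ʈ, ʃ, c, ts, k, q/ are [-voice]; /ɥ, w, p, ɸ, f, β, v/ are [+labial]. The remaining /ŋ, j, ɣ, ʁ/ satisfy [-labial], [+voice], [+dorsal].

ŋ, j, ɣ, ʁ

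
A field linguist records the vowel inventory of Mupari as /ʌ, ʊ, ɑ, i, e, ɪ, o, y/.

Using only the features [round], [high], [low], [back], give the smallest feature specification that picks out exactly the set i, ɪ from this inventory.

/i, ɪ/ are all [+high], [-round], and no other segment in the inventory matches both values. Dropping any one of them over-generates: [-round] alone would also admit /ʌ, ɑ, e/; [+high] alone would also admit /ʊ, y/. No other single listed feature picks out exactly this set either, so fewer than two features will not do.

[+high, -round]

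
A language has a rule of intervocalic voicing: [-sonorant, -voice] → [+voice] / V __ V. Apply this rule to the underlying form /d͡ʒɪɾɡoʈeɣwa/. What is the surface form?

[d͡ʒɪɾɡoɖeɣwa]

The only segment in the rule's environment that also matches [-sonorant, -voice] is /ʈ/. Applying [+voice] turns the voiceless retroflex stop into /ɖ/ (voiced retroflex stop), giving [d͡ʒɪɾɡoɖeɣwa].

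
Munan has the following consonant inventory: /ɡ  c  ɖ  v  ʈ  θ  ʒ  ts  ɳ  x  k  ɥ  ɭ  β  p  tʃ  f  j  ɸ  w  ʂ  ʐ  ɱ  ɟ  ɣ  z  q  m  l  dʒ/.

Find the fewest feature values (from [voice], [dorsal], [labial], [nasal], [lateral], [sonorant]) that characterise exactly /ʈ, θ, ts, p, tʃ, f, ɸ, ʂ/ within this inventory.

[-voice, -dorsal]

/ʈ, θ, ts, p, tʃ, f, ɸ, ʂ/ are all [-voice], [-dorsal], and no other segment in the inventory matches both values. Dropping any one of them over-generates: [-dorsal] alone would also admit /ɖ, v, ʒ, ɳ, …/; [-voice] alone would also admit /c, x, k, q/. No other single listed feature picks out exactly this set either, so fewer than two features will not do.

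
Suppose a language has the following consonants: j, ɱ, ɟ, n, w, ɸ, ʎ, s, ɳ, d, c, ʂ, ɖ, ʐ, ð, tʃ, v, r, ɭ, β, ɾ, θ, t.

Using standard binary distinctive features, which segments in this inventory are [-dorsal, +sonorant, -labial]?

n, ɳ, r, ɭ, ɾ

Among the inventory, the [-dorsal] segments are /ɱ, n, ɸ, s, ɳ, d, ʂ, ɖ, ʐ, ð, tʃ, v, r, ɭ, β, ɾ, θ, t/.
Then [+sonorant] gives /ɱ, n, ɳ, r, ɭ, ɾ/.
Within that set, [-labial] leaves /n, ɳ, r, ɭ, ɾ/.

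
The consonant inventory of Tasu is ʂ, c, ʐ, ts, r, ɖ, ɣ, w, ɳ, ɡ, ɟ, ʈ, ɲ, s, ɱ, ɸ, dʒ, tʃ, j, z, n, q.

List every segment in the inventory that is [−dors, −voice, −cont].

ts, ʈ, tʃ

Eliminate segments failing any feature: /ʂ, s, ɸ/ are [+continuant]; /c, ɣ, w, ɡ, ɟ, ɲ, j, q/ are [+dorsal]; /ʐ, r, ɖ, ɳ, ɱ, dʒ, z, n/ are [+voice]. The remaining /ts, ʈ, tʃ/ satisfy [−dorsal], [−voice], [−continuant].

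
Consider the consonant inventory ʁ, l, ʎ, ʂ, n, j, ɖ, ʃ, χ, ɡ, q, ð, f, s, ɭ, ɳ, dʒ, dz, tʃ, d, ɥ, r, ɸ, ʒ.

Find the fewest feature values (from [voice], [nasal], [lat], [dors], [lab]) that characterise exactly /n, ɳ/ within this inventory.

[+nasal]

Every target segment is [+nasal] and no other inventory member is, so one feature is enough.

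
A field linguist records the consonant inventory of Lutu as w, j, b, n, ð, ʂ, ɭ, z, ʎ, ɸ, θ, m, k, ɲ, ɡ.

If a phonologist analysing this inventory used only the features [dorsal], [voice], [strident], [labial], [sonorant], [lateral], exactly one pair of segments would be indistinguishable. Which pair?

On the given features, /ɲ/ and /j/ have an identical profile: [+dorsal], [+voice], [-strident], [-labial], [+sonorant], [-lateral]. No other two segments in the inventory coincide on all 6 features. (They do differ in [nasal] and [continuant], which are not among the given features.)

ɲ, j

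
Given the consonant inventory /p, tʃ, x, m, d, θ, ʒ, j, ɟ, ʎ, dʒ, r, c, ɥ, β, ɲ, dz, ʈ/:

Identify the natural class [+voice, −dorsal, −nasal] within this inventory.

d, ʒ, dʒ, r, β, dz

Checking each segment against [+voice], [−dorsal], [−nasal]: /d/ (voiced alveolar stop), /ʒ/ (voiced postalveolar fricative), /dʒ/ (voiced postalveolar affricate), /r/ (alveolar trill), /β/ (voiced bilabial fricative), /dz/ (voiced alveolar affricate) satisfy every feature; every other segment in the inventory fails at least one.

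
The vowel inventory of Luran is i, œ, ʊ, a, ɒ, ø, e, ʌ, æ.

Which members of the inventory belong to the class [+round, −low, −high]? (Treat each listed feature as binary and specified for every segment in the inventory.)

First, the [+round] segments are /œ, ʊ, ɒ, ø/.
Within that set, [−low] gives /œ, ʊ, ø/.
Within that set, [−high] leaves /œ, ø/.

œ, ø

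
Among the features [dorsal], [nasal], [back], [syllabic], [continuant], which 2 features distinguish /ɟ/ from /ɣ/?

[continuant], [back]

/ɟ/ is the voiced palatal stop and /ɣ/ is the voiced velar fricative. Both are [+dorsal], [-nasal], [-syllabic]. /ɟ/ is [-continuant] while /ɣ/ is [+continuant]; /ɟ/ is [-back] while /ɣ/ is [+back], so the distinguishing features are [continuant], [back].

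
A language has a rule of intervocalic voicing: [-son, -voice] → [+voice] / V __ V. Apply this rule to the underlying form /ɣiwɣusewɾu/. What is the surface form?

[ɣiwɣuzewɾu]

Only /s/ occurs between two vowels (/u/ __ /e/) and matches the structural description. It is a voiceless alveolar fricative, so [-son, -voice] holds; changing it to [+voice] with all other features held fixed yields /z/ (voiced alveolar fricative). No other segment meets both the structural description and the environment, so the output is [ɣiwɣuzewɾu].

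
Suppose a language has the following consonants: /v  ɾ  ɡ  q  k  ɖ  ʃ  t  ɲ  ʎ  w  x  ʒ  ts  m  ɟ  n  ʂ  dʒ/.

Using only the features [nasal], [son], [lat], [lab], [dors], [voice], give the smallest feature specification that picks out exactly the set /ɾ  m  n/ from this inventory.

The class [+sonorant], [−dorsal] has exactly /ɾ, m, n/ as its extension in this inventory. No smaller conjunction from the listed features achieves this: [−dorsal] alone would also admit /v, ɖ, ʃ, t, …/; [+sonorant] alone would also admit /ɲ, ʎ, w/; and checking the remaining single features turns up none with this extension.

[+son, −dors]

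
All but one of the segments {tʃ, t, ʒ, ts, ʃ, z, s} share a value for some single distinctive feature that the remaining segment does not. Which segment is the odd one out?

The remaining segments after removing /t/ share [+strident]; /t/ (voiceless alveolar stop) is [−strident]. For every other candidate removal, the leftover set fails to share any single feature value that the removed segment lacks.

t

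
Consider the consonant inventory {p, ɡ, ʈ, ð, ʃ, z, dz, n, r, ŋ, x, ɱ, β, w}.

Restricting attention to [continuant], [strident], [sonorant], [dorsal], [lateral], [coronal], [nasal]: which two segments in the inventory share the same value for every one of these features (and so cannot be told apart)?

z, ʃ

Both /z/ and /ʃ/ are [+continuant], [+strident], [-sonorant], [-dorsal], [-lateral], [+coronal], [-nasal]. Since the list omits [voice], [anterior] and [distributed] — which do distinguish the voiced alveolar fricative from the voiceless postalveolar fricative — this pair collapses; all other pairs remain distinct.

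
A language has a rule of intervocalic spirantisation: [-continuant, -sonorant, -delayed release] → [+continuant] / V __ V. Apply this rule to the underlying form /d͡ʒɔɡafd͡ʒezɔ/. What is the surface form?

[d͡ʒɔɣafd͡ʒezɔ]

/ɡ/ satisfies [-continuant, -sonorant, -delayed release] and sits in V __ V. The [+continuant] counterpart of the voiced velar stop is /ɣ/. Other segments in /d͡ʒɔɡafd͡ʒezɔ/ either fail the structural description or are not in the environment, so the surface form is [d͡ʒɔɣafd͡ʒezɔ].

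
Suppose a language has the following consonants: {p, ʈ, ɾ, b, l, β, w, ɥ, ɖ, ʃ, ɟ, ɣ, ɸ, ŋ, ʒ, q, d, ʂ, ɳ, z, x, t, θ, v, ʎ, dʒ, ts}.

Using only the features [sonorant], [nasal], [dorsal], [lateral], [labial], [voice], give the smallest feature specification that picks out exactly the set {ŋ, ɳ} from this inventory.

[+nasal]

The target set is precisely the extension of [+nasal] in this inventory.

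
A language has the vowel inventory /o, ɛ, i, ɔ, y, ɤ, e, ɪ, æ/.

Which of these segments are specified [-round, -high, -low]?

Checking each segment against [-round], [-high], [-low]: /ɛ/ (mid front unrounded lax vowel), /ɤ/ (mid back unrounded tense vowel), /e/ (mid front unrounded tense vowel) satisfy every feature; every other segment in the inventory fails at least one.

ɛ, ɤ, e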